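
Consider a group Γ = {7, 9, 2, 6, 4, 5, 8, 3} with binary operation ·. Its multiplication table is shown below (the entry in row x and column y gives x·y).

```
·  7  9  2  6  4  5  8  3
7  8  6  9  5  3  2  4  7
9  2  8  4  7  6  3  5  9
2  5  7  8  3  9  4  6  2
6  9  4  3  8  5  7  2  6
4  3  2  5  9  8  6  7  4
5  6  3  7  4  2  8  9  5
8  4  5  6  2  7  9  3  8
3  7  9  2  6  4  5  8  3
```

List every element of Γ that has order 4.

{2, 4, 5, 6, 7, 9}

Identity is 3. Compute the order of each non-identity element by repeated multiplication:
  7: 7 → 8 → 4 → 3  (order 4)
  9: 9 → 8 → 5 → 3  (order 4)
  2: 2 → 8 → 6 → 3  (order 4)
  6: 6 → 8 → 2 → 3  (order 4)
  4: 4 → 8 → 7 → 3  (order 4)
  5: 5 → 8 → 9 → 3  (order 4)
  8: 8 → 3  (order 2)
Elements of order 4: {2, 4, 5, 6, 7, 9}.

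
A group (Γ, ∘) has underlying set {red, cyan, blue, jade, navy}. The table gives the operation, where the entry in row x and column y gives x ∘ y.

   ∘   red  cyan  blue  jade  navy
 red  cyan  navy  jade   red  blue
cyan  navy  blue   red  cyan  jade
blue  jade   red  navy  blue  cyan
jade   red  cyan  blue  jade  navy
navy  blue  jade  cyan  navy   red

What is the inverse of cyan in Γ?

First locate the identity: row jade matches the header, so jade is the identity.
Scan row cyan for jade: cyan ∘ navy = jade. Hence cyan^(-1) = navy.

navy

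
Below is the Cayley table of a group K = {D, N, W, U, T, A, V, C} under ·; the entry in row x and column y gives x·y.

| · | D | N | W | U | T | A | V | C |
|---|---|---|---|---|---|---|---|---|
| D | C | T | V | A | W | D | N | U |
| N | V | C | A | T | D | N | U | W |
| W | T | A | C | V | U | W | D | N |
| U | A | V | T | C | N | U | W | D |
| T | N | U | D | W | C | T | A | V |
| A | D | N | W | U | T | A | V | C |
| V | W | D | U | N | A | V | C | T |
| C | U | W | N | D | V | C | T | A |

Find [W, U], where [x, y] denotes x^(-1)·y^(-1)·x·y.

C

Identity is A; from the table W^(-1) = N and U^(-1) = D.
N·D = V
V·W = U
U·U = C
(Structurally, K here is isomorphic to the quaternion group Q_8.)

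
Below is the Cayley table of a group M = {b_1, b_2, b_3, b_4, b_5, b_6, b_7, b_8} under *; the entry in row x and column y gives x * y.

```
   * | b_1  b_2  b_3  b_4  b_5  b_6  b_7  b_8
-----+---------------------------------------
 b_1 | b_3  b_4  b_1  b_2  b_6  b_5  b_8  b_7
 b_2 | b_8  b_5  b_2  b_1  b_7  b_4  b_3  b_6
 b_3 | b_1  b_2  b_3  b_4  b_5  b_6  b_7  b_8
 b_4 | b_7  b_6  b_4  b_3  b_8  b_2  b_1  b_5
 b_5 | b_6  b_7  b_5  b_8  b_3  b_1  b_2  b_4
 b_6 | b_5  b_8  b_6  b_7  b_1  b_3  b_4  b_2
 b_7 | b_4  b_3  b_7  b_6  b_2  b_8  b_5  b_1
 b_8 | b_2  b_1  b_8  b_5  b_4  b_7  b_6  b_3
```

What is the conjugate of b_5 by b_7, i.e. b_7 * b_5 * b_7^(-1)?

b_5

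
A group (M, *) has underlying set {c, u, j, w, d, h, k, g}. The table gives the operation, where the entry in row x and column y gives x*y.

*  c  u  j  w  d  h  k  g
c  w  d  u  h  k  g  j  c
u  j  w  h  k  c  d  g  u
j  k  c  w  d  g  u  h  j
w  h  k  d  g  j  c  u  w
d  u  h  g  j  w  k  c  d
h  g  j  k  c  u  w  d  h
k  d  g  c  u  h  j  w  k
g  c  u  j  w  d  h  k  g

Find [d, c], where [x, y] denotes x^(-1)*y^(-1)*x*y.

w

Identity is g; from the table d^(-1) = j and c^(-1) = h.
j*h = u
u*d = c
c*c = w
(Structurally, M here is isomorphic to the quaternion group Q_8.)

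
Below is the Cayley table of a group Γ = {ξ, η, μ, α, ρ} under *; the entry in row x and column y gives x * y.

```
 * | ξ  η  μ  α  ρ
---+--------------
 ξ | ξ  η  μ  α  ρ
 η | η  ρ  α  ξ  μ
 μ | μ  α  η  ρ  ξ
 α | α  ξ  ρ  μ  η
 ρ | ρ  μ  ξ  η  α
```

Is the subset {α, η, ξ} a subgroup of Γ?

η * η = ρ, which is not in {α, η, ξ}.
The subset is not closed under *, so it is not a subgroup.

No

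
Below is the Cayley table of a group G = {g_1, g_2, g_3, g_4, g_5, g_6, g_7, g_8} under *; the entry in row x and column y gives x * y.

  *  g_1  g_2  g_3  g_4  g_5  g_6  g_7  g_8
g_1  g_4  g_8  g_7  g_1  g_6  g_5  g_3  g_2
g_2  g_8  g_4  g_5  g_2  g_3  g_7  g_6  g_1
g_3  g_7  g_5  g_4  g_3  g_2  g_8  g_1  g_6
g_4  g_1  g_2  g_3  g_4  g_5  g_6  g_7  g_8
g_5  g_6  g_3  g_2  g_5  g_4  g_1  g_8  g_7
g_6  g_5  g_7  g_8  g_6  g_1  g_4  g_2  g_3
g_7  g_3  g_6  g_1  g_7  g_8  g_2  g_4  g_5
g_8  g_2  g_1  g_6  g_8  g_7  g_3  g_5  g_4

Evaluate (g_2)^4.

g_4

g_2^1 = g_2
g_2^2 = g_2 * g_2 = g_4
g_2^3 = g_4 * g_2 = g_2
g_2^4 = g_2 * g_2 = g_4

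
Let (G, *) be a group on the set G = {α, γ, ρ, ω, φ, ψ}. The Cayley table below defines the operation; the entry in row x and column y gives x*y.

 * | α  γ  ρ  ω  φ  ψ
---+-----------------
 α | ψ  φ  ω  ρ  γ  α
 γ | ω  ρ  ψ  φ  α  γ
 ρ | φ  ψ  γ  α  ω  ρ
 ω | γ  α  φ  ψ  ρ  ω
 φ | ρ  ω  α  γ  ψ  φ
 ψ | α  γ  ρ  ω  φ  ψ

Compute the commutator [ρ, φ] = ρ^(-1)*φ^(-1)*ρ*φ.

Identity is ψ; from the table ρ^(-1) = γ and φ^(-1) = φ.
γ*φ = α
α*ρ = ω
ω*φ = ρ

ρ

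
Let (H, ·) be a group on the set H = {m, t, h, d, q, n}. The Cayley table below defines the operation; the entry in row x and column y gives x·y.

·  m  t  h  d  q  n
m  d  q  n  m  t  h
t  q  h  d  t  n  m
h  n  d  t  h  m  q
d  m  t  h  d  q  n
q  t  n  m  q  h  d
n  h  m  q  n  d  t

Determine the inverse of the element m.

First locate the identity: row d matches the header, so d is the identity.
Scan row m for d: m·m = d. Hence m^(-1) = m.

m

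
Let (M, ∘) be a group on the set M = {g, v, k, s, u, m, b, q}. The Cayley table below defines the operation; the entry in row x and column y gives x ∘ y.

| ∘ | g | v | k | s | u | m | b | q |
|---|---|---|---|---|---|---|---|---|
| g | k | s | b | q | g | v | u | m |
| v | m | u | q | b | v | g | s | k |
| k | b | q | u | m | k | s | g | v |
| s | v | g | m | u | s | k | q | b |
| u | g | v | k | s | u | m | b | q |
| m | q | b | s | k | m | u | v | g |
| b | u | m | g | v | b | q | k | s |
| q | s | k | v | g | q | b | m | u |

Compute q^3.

q

q^1 = q
q^2 = q ∘ q = u
q^3 = u ∘ q = q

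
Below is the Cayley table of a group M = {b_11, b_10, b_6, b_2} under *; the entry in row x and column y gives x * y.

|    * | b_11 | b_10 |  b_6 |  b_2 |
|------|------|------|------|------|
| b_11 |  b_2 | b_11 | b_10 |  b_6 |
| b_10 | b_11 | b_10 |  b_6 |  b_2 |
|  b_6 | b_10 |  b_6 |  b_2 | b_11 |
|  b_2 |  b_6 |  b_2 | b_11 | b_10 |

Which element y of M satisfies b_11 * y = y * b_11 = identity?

First locate the identity: row b_10 matches the header, so b_10 is the identity.
Scan row b_11 for b_10: b_11 * b_6 = b_10. Hence b_11^(-1) = b_6.

b_6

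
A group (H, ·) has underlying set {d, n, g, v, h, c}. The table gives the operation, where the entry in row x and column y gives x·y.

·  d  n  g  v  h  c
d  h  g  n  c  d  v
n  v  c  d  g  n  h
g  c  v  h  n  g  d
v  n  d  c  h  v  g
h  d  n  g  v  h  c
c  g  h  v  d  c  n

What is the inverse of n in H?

c

First locate the identity: row h matches the header, so h is the identity.
Scan row n for h: n·c = h. Hence n^(-1) = c.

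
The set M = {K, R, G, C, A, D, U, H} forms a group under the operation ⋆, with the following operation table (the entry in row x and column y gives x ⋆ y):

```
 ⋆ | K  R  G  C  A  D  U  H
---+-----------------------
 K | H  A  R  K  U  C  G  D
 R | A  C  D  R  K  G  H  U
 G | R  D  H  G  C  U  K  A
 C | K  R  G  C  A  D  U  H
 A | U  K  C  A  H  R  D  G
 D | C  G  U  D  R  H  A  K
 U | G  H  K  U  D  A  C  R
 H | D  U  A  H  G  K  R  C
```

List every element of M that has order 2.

{H, R, U}

Identity is C. Compute the order of each non-identity element by repeated multiplication:
  K: K → H → D → C  (order 4)
  R: R → C  (order 2)
  G: G → H → A → C  (order 4)
  A: A → H → G → C  (order 4)
  D: D → H → K → C  (order 4)
  U: U → C  (order 2)
  H: H → C  (order 2)
Elements of order 2: {H, R, U}.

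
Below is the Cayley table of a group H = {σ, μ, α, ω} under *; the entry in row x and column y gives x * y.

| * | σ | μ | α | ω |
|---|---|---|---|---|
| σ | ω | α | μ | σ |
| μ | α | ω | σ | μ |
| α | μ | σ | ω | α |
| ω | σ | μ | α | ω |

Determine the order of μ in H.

2

The identity element is ω (its row matches the header).
μ^1 = μ
μ^2 = μ * μ = ω
The first power of μ equal to the identity is μ^2, so ord(μ) = 2.
(Structurally, H here is isomorphic to the Klein four-group V_4.)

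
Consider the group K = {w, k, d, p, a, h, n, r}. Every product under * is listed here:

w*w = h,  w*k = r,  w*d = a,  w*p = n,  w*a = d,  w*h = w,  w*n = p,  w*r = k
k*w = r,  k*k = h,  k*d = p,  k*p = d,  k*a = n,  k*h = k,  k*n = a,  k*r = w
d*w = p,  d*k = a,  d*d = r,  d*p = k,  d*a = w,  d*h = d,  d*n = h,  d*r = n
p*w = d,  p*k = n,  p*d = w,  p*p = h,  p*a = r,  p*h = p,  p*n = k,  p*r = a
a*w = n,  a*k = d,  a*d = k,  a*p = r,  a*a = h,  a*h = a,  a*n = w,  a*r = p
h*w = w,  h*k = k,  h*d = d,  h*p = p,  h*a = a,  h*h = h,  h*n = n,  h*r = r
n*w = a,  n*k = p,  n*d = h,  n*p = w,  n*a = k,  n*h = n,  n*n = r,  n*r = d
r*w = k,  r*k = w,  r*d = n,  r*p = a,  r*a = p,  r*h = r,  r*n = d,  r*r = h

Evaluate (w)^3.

w^1 = w
w^2 = w*w = h
w^3 = h*w = w

w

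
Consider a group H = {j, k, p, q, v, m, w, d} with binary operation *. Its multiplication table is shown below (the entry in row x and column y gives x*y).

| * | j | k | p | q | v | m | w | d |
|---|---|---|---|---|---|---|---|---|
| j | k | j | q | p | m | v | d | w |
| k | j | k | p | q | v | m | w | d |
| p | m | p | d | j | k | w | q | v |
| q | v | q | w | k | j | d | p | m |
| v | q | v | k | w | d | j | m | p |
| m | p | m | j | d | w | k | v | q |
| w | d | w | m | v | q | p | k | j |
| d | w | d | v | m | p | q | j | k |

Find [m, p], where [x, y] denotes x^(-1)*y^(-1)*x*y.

Identity is k; from the table m^(-1) = m and p^(-1) = v.
m*v = w
w*m = p
p*p = d

d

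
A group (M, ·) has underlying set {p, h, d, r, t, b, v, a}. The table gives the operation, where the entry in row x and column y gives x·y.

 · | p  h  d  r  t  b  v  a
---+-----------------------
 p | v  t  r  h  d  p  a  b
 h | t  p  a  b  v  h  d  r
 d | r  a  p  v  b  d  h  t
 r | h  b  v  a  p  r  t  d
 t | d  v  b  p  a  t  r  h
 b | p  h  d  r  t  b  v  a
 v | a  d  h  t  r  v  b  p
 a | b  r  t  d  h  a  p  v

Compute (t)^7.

d

t^1 = t
t^2 = t·t = a
t^3 = a·t = h
t^4 = h·t = v
t^5 = v·t = r
t^6 = r·t = p
t^7 = p·t = d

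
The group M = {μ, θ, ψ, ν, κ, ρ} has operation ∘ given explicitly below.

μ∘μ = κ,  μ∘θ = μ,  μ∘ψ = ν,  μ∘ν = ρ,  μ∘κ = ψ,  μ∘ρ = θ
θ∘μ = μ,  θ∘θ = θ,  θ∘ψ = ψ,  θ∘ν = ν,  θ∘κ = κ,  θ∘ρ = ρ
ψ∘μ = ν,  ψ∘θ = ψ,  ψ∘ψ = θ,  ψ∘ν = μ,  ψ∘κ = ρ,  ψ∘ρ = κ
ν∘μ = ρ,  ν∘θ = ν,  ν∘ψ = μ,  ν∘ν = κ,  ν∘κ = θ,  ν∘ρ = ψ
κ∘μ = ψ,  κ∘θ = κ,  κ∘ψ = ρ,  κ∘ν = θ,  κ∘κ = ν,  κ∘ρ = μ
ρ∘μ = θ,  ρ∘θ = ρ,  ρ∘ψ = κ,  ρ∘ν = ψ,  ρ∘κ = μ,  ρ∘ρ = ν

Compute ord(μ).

6

The identity element is θ (its row matches the header).
μ^1 = μ
μ^2 = μ ∘ μ = κ
μ^3 = κ ∘ μ = ψ
μ^4 = ψ ∘ μ = ν
μ^5 = ν ∘ μ = ρ
μ^6 = ρ ∘ μ = θ
The first power of μ equal to the identity is μ^6, so ord(μ) = 6.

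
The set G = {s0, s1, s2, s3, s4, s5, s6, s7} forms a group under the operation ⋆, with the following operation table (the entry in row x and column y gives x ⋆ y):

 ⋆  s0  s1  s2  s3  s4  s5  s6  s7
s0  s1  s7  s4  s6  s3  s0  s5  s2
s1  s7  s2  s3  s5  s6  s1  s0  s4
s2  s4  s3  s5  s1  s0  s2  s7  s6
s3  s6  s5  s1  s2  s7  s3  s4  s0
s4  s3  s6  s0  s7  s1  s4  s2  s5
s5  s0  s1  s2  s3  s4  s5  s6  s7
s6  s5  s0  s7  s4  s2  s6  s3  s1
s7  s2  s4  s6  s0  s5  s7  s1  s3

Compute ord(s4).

8

The identity element is s5 (its row matches the header).
s4^1 = s4
s4^2 = s4 ⋆ s4 = s1
s4^3 = s1 ⋆ s4 = s6
s4^4 = s6 ⋆ s4 = s2
s4^5 = s2 ⋆ s4 = s0
s4^6 = s0 ⋆ s4 = s3
s4^7 = s3 ⋆ s4 = s7
s4^8 = s7 ⋆ s4 = s5
The first power of s4 equal to the identity is s4^8, so ord(s4) = 8.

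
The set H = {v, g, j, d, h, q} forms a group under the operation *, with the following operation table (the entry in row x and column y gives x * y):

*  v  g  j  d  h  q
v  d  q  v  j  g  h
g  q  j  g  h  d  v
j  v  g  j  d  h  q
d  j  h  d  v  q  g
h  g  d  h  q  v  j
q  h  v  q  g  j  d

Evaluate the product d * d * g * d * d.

d * d = v
v * g = q
q * d = g
g * d = h

h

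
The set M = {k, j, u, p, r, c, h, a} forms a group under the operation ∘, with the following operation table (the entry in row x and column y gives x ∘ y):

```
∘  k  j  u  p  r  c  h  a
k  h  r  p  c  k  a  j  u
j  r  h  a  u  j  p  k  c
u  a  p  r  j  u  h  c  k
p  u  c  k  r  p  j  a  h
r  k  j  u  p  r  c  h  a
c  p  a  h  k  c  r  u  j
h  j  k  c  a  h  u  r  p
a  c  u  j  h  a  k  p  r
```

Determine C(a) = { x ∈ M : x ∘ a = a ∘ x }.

Compare row a with column a entry by entry.
h ∘ a = p = a ∘ h, so h commutes with a.
c ∘ a = j but a ∘ c = k, so c does not.
Collecting the elements that commute with a: C(a) = {a, h, p, r}.

{a, h, p, r}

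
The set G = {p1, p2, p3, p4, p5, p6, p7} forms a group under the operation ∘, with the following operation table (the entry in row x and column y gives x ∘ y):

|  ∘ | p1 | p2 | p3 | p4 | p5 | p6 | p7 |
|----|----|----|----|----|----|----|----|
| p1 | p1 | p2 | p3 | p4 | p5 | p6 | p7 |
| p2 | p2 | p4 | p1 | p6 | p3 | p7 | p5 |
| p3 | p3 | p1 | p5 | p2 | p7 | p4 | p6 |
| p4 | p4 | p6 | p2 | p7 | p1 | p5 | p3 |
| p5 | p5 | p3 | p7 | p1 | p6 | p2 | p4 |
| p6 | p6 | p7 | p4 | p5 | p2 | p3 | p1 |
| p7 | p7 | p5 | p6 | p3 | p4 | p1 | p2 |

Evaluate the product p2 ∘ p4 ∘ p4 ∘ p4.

p1

p2 ∘ p4 = p6
p6 ∘ p4 = p5
p5 ∘ p4 = p1
(Structurally, G here is isomorphic to the cyclic group Z_7.)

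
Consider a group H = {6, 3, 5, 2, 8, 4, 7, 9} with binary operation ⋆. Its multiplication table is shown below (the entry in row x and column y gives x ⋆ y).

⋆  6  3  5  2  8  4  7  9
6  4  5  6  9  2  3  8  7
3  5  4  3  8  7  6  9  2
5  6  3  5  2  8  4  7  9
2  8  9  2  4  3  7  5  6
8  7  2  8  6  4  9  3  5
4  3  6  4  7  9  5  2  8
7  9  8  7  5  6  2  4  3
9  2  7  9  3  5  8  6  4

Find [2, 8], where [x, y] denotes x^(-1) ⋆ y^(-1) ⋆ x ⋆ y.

4

Identity is 5; from the table 2^(-1) = 7 and 8^(-1) = 9.
7 ⋆ 9 = 3
3 ⋆ 2 = 8
8 ⋆ 8 = 4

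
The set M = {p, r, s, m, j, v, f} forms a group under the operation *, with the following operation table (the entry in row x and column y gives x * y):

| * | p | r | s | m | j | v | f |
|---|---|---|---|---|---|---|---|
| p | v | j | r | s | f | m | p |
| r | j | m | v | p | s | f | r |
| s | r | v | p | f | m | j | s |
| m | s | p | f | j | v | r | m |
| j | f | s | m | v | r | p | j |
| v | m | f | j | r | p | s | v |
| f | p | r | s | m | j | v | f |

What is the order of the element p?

7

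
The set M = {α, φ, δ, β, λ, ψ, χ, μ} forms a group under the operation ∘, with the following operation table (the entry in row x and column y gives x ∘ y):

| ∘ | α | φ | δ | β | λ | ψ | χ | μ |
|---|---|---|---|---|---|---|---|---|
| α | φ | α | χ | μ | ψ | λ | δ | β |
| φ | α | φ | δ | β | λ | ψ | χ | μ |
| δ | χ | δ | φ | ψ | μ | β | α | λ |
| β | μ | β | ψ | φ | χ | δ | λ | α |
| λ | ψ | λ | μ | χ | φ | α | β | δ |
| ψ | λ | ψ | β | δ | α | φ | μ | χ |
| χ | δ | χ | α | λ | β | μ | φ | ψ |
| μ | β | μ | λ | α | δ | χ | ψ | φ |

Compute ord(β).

The identity element is φ (its row matches the header).
β^1 = β
β^2 = β ∘ β = φ
The first power of β equal to the identity is β^2, so ord(β) = 2.

2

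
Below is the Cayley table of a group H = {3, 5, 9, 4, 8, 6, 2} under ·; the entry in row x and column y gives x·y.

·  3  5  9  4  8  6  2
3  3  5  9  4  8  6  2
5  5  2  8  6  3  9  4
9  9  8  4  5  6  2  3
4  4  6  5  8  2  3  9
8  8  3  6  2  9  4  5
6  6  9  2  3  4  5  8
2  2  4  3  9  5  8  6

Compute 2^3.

2^1 = 2
2^2 = 2·2 = 6
2^3 = 6·2 = 8

8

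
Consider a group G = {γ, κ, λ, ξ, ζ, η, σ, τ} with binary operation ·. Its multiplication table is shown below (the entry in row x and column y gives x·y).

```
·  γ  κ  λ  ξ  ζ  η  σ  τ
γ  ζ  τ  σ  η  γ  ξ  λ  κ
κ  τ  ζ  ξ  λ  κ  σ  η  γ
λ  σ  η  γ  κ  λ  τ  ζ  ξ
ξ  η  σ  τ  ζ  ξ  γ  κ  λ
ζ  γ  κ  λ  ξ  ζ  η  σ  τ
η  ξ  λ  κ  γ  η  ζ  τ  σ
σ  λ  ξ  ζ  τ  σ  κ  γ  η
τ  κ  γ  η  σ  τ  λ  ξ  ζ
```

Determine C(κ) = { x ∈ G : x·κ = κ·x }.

Compare row κ with column κ entry by entry.
τ·κ = γ = κ·τ, so τ commutes with κ.
σ·κ = ξ but κ·σ = η, so σ does not.
Collecting the elements that commute with κ: C(κ) = {γ, ζ, κ, τ}.

{γ, ζ, κ, τ}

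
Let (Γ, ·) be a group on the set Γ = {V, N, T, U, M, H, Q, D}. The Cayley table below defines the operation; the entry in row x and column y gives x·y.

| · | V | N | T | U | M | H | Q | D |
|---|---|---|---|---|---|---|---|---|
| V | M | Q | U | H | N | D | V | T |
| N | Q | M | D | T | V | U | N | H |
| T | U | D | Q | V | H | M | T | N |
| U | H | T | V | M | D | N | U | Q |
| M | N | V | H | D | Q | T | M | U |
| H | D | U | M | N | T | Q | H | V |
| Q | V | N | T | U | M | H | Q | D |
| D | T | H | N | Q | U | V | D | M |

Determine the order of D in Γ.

The identity element is Q (its row matches the header).
D^1 = D
D^2 = D·D = M
D^3 = M·D = U
D^4 = U·D = Q
The first power of D equal to the identity is D^4, so ord(D) = 4.
(Structurally, Γ here is isomorphic to Z_2 x Z_4.)

4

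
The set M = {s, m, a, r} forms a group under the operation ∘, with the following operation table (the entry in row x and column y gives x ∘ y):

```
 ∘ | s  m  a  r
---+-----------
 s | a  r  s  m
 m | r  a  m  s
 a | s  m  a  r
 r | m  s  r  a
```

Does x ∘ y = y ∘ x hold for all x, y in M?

Check whether the table is symmetric across its main diagonal.
Every entry (row x, col y) equals the entry (row y, col x), so M is abelian.

Yes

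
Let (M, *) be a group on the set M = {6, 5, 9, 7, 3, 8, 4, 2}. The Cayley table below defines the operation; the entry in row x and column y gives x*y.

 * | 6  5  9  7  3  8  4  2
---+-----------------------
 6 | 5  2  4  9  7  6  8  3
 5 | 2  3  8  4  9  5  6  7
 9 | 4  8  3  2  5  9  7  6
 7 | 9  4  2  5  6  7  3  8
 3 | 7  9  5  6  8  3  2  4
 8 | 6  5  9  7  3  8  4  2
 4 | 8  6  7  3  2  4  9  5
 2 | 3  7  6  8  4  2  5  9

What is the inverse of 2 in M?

First locate the identity: row 8 matches the header, so 8 is the identity.
Scan row 2 for 8: 2*7 = 8. Hence 2^(-1) = 7.

7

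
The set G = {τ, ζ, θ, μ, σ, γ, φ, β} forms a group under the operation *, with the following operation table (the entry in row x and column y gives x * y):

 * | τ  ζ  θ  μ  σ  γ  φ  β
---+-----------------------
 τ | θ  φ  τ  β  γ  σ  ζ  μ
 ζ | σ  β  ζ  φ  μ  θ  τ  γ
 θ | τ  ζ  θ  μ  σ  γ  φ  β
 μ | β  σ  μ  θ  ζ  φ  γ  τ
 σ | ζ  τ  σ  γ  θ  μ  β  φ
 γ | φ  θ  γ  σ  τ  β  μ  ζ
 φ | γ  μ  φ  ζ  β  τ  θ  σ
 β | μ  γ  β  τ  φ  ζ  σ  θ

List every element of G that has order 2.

Identity is θ. Compute the order of each non-identity element by repeated multiplication:
  τ: τ → θ  (order 2)
  ζ: ζ → β → γ → θ  (order 4)
  μ: μ → θ  (order 2)
  σ: σ → θ  (order 2)
  γ: γ → β → ζ → θ  (order 4)
  φ: φ → θ  (order 2)
  β: β → θ  (order 2)
Elements of order 2: {β, μ, σ, τ, φ}.

{β, μ, σ, τ, φ}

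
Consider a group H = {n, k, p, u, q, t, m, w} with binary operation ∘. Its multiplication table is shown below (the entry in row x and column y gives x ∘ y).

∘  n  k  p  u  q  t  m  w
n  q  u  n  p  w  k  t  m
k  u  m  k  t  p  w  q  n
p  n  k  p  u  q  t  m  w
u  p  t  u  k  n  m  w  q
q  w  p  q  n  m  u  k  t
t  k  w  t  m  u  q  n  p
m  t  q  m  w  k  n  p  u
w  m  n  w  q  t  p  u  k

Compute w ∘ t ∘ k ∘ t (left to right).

w

w ∘ t = p
p ∘ k = k
k ∘ t = w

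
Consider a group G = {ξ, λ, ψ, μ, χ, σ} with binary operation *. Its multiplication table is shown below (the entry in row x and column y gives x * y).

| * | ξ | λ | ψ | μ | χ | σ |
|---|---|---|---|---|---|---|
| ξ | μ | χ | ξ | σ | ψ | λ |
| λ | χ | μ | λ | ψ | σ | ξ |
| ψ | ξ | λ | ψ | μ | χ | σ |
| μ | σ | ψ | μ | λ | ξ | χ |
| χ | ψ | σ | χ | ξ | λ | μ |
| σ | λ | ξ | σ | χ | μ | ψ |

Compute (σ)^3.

σ

σ^1 = σ
σ^2 = σ * σ = ψ
σ^3 = ψ * σ = σ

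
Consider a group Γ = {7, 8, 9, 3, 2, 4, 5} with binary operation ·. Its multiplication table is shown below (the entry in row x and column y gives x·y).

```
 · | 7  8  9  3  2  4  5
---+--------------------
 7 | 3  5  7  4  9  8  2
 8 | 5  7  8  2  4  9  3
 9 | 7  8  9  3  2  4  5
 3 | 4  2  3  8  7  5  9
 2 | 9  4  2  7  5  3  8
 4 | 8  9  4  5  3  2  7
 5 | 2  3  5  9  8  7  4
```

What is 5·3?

9

Read row 5, column 3: 5·3 = 9.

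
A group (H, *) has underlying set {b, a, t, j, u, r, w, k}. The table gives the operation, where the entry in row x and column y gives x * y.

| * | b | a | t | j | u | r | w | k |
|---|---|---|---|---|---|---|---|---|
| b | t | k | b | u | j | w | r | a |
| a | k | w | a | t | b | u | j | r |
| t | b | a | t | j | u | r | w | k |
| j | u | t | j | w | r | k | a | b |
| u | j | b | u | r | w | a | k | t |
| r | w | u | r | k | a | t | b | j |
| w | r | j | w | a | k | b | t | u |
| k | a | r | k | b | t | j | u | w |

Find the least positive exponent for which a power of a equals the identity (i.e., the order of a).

The identity element is t (its row matches the header).
a^1 = a
a^2 = a * a = w
a^3 = w * a = j
a^4 = j * a = t
The first power of a equal to the identity is a^4, so ord(a) = 4.

4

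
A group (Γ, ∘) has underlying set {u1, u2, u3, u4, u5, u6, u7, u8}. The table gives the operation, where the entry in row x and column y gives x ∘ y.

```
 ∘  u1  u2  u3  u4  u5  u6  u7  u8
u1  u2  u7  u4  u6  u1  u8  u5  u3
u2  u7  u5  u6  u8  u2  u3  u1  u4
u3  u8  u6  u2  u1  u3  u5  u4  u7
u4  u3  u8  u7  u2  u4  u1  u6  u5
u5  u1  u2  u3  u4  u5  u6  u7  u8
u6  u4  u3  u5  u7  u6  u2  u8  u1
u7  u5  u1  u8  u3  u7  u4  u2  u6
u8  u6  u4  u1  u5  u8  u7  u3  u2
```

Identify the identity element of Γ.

u5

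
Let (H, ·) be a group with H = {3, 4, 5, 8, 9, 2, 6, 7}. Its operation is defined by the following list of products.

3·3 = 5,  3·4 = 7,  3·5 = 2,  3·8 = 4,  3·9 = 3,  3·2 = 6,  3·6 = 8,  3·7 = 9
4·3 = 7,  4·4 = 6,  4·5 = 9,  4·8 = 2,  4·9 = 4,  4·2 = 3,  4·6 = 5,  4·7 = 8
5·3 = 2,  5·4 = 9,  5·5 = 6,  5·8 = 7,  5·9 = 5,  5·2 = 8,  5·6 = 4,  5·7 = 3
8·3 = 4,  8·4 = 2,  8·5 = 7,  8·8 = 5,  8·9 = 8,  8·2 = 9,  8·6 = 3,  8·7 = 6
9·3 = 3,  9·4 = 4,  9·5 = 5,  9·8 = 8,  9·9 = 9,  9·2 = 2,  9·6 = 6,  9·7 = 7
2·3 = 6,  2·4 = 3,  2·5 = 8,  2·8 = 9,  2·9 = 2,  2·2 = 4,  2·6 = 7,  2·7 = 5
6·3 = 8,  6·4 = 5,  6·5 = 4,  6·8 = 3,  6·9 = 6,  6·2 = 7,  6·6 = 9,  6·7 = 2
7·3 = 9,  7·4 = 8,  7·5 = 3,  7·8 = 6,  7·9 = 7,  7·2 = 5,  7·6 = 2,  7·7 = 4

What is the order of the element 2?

8

The identity element is 9 (its row matches the header).
2^1 = 2
2^2 = 2·2 = 4
2^3 = 4·2 = 3
2^4 = 3·2 = 6
2^5 = 6·2 = 7
2^6 = 7·2 = 5
2^7 = 5·2 = 8
2^8 = 8·2 = 9
The first power of 2 equal to the identity is 2^8, so ord(2) = 8.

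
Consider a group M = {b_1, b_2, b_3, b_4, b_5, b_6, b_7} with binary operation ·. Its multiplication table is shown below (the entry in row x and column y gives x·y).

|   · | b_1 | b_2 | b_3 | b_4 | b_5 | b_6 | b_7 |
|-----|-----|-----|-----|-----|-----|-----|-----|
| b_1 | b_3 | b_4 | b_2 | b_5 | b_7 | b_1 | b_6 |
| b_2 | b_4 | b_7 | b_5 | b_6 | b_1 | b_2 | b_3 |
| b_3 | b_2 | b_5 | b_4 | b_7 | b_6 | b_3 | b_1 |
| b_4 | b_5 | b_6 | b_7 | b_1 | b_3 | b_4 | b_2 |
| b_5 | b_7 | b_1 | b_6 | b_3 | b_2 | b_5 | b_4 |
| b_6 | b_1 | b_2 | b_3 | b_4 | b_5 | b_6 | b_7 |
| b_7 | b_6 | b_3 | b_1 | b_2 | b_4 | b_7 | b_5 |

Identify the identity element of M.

The identity e satisfies e·x = x for all x, so its row in the table reproduces the column headers.
Row b_6 reads: b_1, b_2, b_3, b_4, b_5, b_6, b_7 — exactly the header order. So b_6 is the identity.

b_6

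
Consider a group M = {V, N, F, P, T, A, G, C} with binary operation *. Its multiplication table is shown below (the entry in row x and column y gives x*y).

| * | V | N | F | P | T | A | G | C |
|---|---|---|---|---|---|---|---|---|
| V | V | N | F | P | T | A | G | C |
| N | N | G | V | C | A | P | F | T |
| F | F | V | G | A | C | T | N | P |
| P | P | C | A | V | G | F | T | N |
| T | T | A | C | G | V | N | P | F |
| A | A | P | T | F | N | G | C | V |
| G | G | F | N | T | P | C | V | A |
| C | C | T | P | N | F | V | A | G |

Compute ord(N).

4

The identity element is V (its row matches the header).
N^1 = N
N^2 = N*N = G
N^3 = G*N = F
N^4 = F*N = V
The first power of N equal to the identity is N^4, so ord(N) = 4.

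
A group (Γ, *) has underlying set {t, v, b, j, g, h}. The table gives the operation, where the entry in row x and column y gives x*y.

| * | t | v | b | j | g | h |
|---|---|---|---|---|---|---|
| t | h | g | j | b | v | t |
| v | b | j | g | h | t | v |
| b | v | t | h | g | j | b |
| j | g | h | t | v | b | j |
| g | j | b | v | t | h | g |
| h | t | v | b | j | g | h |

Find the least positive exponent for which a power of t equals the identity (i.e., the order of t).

The identity element is h (its row matches the header).
t^1 = t
t^2 = t*t = h
The first power of t equal to the identity is t^2, so ord(t) = 2.

2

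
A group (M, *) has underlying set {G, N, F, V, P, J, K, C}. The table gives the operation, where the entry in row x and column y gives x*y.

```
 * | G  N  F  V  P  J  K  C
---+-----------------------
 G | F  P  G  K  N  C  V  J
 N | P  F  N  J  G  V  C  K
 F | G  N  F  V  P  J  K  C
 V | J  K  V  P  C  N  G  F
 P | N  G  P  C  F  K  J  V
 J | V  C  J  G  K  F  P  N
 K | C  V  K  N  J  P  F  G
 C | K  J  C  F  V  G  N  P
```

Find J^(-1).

First locate the identity: row F matches the header, so F is the identity.
Scan row J for F: J*J = F. Hence J^(-1) = J.

J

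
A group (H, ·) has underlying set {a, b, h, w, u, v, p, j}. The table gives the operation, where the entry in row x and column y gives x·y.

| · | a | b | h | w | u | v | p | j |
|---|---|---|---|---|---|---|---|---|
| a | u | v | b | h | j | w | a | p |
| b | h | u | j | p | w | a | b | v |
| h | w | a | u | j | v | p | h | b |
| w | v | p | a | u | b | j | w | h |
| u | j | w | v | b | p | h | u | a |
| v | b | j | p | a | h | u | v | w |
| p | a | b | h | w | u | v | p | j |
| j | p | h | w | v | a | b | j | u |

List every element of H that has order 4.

{a, b, h, j, v, w}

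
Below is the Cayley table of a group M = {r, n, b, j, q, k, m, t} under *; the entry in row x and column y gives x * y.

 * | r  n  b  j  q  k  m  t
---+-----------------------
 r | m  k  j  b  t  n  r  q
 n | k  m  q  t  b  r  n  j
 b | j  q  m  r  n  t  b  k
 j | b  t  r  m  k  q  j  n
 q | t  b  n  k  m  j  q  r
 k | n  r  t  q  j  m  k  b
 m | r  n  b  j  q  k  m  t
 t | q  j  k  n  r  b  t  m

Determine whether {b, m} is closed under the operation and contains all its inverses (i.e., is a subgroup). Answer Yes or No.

{b, m} contains the identity m.
Checking products: every product of two elements of {b, m} (read from the table) lies in {b, m}, so the set is closed.
In a finite group, a nonempty closed subset is a subgroup. So {b, m} ≤ M.

Yes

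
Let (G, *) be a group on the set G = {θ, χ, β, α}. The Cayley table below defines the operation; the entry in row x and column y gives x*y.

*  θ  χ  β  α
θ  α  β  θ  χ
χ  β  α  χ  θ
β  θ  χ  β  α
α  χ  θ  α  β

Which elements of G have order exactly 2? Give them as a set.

Identity is β. Compute the order of each non-identity element by repeated multiplication:
  θ: θ → α → χ → β  (order 4)
  χ: χ → α → θ → β  (order 4)
  α: α → β  (order 2)
Elements of order 2: {α}.
(Structurally, G here is isomorphic to the cyclic group Z_4.)

{α}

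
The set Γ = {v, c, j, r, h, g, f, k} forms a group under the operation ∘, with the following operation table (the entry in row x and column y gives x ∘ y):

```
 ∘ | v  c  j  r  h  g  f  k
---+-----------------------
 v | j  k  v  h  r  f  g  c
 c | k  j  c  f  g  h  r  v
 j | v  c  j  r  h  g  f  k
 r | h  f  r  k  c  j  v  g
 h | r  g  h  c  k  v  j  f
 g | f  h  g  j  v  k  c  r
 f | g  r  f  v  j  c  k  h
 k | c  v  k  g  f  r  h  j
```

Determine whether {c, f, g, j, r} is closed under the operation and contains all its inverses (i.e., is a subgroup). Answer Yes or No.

No

g ∘ g = k, which is not in {c, f, g, j, r}.
The subset is not closed under ∘, so it is not a subgroup.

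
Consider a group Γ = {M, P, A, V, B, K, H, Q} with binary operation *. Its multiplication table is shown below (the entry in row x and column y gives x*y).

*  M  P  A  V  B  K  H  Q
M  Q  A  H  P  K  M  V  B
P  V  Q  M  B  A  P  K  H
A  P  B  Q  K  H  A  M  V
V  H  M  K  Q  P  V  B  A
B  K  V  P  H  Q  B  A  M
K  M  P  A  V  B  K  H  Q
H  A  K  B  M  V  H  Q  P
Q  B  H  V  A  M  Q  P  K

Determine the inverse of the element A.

V

First locate the identity: row K matches the header, so K is the identity.
Scan row A for K: A*V = K. Hence A^(-1) = V.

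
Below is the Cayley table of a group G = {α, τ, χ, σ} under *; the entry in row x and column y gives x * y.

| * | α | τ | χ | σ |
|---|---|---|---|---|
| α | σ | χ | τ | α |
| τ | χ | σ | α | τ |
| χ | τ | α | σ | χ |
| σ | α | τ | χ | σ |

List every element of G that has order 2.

Identity is σ. Compute the order of each non-identity element by repeated multiplication:
  α: α → σ  (order 2)
  τ: τ → σ  (order 2)
  χ: χ → σ  (order 2)
Elements of order 2: {α, τ, χ}.

{α, τ, χ}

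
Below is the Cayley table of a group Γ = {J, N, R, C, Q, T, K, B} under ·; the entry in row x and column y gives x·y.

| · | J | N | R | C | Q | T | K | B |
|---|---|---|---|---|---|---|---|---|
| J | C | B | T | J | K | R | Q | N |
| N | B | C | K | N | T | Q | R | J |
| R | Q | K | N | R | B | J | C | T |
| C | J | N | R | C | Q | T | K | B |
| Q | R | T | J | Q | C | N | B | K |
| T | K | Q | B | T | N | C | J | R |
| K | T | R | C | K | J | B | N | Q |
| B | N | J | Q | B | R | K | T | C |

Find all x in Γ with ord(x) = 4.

{K, R}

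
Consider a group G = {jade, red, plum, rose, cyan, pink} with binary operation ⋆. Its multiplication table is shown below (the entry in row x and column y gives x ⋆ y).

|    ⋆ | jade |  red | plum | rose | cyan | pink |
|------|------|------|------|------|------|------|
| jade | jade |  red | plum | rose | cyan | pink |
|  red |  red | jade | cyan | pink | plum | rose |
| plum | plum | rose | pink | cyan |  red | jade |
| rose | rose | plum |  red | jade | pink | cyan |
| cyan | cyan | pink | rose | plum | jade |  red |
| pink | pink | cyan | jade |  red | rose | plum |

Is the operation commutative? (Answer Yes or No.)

pink ⋆ cyan = rose but cyan ⋆ pink = red.
Since pink and cyan do not commute, G is not abelian.

No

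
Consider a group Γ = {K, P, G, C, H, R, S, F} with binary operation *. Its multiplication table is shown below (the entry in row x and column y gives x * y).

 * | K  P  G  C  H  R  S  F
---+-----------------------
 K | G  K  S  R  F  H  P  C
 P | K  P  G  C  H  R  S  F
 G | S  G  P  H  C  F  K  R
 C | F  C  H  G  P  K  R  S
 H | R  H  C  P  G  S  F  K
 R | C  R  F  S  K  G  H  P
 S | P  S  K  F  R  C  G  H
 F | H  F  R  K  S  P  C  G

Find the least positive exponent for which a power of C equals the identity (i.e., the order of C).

The identity element is P (its row matches the header).
C^1 = C
C^2 = C * C = G
C^3 = G * C = H
C^4 = H * C = P
The first power of C equal to the identity is C^4, so ord(C) = 4.
(Structurally, Γ here is isomorphic to the quaternion group Q_8.)

4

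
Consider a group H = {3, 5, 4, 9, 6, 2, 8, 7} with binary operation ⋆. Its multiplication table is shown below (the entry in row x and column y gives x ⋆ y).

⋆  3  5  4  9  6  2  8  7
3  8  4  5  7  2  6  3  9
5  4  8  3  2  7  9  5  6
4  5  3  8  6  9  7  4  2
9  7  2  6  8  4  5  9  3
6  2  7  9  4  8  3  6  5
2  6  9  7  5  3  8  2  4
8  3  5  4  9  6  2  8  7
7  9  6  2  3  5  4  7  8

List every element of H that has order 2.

{2, 3, 4, 5, 6, 7, 9}

Identity is 8. Compute the order of each non-identity element by repeated multiplication:
  3: 3 → 8  (order 2)
  5: 5 → 8  (order 2)
  4: 4 → 8  (order 2)
  9: 9 → 8  (order 2)
  6: 6 → 8  (order 2)
  2: 2 → 8  (order 2)
  7: 7 → 8  (order 2)
Elements of order 2: {2, 3, 4, 5, 6, 7, 9}.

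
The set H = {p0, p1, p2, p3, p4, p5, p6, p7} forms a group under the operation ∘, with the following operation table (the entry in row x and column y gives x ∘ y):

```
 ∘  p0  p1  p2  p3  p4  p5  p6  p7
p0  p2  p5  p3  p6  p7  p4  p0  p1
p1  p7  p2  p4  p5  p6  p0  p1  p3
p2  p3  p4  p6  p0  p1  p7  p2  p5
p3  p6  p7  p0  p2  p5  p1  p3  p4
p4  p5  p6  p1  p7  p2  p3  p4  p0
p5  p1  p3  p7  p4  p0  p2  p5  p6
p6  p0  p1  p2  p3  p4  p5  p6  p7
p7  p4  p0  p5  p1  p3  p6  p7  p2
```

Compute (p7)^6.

p7^1 = p7
p7^2 = p7 ∘ p7 = p2
p7^3 = p2 ∘ p7 = p5
p7^4 = p5 ∘ p7 = p6
p7^5 = p6 ∘ p7 = p7
p7^6 = p7 ∘ p7 = p2
(Structurally, H here is isomorphic to the quaternion group Q_8.)

p2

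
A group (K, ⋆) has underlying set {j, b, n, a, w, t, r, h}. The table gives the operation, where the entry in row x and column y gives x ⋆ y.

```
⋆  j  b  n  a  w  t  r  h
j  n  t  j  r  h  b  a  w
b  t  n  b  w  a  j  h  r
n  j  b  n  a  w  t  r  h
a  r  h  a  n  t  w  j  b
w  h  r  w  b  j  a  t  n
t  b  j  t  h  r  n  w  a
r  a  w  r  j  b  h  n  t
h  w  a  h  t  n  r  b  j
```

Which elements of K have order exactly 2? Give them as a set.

{a, b, j, r, t}

Identity is n. Compute the order of each non-identity element by repeated multiplication:
  j: j → n  (order 2)
  b: b → n  (order 2)
  a: a → n  (order 2)
  w: w → j → h → n  (order 4)
  t: t → n  (order 2)
  r: r → n  (order 2)
  h: h → j → w → n  (order 4)
Elements of order 2: {a, b, j, r, t}.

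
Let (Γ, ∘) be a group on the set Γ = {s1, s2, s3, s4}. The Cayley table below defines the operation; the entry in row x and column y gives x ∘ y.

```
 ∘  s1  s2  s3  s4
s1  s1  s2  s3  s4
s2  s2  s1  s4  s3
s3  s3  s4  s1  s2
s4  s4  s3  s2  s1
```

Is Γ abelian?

Check whether the table is symmetric across its main diagonal.
Every entry (row x, col y) equals the entry (row y, col x), so Γ is abelian.

Yes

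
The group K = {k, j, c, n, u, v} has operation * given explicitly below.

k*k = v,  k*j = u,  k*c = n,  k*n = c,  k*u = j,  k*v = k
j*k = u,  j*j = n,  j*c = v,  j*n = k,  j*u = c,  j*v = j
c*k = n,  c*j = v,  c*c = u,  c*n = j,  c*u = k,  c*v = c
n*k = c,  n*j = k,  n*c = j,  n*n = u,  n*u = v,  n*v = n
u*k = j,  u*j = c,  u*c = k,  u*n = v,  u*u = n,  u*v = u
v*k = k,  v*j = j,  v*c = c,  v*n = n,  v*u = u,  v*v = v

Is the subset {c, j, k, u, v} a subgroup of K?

No

j*j = n, which is not in {c, j, k, u, v}.
The subset is not closed under *, so it is not a subgroup.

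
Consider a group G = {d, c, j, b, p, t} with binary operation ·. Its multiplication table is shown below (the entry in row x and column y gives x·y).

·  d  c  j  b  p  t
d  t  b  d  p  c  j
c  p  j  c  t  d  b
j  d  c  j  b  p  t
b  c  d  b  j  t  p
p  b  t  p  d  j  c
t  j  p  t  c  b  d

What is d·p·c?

j

d·p = c
c·c = j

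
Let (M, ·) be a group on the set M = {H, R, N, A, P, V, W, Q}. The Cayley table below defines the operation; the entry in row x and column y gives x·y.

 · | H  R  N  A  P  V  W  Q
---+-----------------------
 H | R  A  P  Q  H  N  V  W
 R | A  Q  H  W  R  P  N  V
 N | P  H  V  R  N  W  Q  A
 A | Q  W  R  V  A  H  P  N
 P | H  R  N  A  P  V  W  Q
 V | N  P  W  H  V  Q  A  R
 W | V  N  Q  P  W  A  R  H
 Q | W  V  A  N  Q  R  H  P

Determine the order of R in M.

The identity element is P (its row matches the header).
R^1 = R
R^2 = R·R = Q
R^3 = Q·R = V
R^4 = V·R = P
The first power of R equal to the identity is R^4, so ord(R) = 4.
(Structurally, M here is isomorphic to the cyclic group Z_8.)

4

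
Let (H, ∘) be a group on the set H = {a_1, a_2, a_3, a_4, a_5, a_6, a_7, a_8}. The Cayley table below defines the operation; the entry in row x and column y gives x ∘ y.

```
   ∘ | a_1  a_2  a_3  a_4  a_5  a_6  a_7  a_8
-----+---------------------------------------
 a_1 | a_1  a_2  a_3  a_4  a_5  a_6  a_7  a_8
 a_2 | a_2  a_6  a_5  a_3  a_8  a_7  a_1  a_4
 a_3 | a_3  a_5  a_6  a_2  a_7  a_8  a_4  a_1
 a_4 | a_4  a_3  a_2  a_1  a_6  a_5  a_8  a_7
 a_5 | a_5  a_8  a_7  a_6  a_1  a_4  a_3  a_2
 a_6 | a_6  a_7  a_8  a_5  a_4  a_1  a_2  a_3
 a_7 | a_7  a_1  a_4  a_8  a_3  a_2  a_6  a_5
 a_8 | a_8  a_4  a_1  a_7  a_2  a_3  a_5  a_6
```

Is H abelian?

Yes

Check whether the table is symmetric across its main diagonal.
Every entry (row x, col y) equals the entry (row y, col x), so H is abelian.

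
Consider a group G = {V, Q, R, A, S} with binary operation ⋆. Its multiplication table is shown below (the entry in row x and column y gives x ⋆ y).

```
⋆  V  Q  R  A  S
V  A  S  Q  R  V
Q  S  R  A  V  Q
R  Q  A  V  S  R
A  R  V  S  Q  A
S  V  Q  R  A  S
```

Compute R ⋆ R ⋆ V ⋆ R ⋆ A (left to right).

R ⋆ R = V
V ⋆ V = A
A ⋆ R = S
S ⋆ A = A

A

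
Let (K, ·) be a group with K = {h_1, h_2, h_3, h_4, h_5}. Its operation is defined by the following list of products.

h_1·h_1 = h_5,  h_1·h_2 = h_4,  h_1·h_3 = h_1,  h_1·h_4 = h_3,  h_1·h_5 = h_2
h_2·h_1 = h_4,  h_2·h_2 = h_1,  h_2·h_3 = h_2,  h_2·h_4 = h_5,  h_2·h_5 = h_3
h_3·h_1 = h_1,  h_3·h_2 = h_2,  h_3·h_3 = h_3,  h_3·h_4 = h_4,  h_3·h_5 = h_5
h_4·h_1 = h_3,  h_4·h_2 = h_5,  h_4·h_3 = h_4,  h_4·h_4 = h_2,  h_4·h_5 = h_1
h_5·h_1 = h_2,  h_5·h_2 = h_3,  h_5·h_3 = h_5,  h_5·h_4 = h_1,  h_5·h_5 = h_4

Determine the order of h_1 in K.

5

The identity element is h_3 (its row matches the header).
h_1^1 = h_1
h_1^2 = h_1·h_1 = h_5
h_1^3 = h_5·h_1 = h_2
h_1^4 = h_2·h_1 = h_4
h_1^5 = h_4·h_1 = h_3
The first power of h_1 equal to the identity is h_1^5, so ord(h_1) = 5.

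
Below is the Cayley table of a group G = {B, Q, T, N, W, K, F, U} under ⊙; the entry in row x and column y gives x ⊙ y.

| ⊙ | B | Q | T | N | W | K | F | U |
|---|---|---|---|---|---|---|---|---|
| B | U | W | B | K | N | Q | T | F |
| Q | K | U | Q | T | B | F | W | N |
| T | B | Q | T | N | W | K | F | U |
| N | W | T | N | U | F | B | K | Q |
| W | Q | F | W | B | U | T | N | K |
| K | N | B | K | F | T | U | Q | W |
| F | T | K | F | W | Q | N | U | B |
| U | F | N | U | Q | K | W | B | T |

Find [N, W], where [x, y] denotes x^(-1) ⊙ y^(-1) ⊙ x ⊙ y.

Identity is T; from the table N^(-1) = Q and W^(-1) = K.
Q ⊙ K = F
F ⊙ N = W
W ⊙ W = U

U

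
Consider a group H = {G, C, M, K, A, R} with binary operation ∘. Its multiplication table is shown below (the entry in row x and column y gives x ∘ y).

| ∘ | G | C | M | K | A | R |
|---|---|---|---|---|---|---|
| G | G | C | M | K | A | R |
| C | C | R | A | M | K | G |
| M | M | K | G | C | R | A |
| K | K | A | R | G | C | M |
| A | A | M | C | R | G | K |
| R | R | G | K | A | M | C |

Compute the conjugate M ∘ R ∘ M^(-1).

The identity is G. In row M, the entry G sits in column M, so M^(-1) = M.
M ∘ R = A
A ∘ M = C
(Structurally, H here is isomorphic to the symmetric group S_3.)

C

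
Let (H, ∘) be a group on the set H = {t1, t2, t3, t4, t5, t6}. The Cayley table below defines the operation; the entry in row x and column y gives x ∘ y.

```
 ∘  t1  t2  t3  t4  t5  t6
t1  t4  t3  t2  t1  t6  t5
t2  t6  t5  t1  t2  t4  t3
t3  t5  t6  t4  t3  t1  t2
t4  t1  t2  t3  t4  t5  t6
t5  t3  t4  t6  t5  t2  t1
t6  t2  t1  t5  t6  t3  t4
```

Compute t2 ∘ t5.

Read row t2, column t5: t2 ∘ t5 = t4.
(Structurally, H here is isomorphic to the symmetric group S_3.)

t4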